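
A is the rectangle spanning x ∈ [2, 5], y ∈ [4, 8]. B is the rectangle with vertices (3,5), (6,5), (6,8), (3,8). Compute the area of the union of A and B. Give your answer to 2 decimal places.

By inclusion–exclusion:
Individual areas: |A| = 12, |B| = 9.
|A∩B|: x∈[3,5], y∈[5,8] → 2·3 = 6.
|A ∪ B| = 21 − 6 = 15.00.

15.00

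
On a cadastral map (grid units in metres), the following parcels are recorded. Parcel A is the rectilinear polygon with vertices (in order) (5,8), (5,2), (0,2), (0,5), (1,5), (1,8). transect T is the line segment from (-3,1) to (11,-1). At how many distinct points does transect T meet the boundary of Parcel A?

The segment lies entirely outside Parcel A and never meets its boundary.

0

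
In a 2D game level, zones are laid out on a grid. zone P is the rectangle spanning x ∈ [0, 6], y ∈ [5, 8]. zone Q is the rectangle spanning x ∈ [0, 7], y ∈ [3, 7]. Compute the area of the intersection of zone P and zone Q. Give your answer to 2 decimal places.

|zone P∩zone Q|: x∈[0,6], y∈[5,7] → 6·2 = 12.

12.00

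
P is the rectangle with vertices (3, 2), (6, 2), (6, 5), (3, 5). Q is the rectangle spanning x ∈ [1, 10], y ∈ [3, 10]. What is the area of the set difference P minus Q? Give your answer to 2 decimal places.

3.00

|P∩Q|: x∈[3,6], y∈[3,5] → 3·2 = 6.
|P| = 9.
|P ∖ Q| = |P| − |P∩Q| = 9 − 6 = 3.00.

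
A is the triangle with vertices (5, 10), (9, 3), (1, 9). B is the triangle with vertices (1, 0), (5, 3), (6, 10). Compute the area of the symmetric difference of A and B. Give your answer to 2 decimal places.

|A| = 16, |B| = 12.5, |A∩B| = 2.4133.
|A △ B| = |A| + |B| − 2·|A∩B| = 16 + 12.5 − 4.8266 = 23.67.

23.67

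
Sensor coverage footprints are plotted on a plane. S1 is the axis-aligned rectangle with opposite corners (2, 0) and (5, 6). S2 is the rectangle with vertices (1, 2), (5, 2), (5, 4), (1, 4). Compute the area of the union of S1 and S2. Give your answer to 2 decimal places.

20.00

By inclusion–exclusion:
Individual areas: |S1| = 18, |S2| = 8.
|S1∩S2|: x∈[2,5], y∈[2,4] → 3·2 = 6.
|S1 ∪ S2| = 26 − 6 = 20.00.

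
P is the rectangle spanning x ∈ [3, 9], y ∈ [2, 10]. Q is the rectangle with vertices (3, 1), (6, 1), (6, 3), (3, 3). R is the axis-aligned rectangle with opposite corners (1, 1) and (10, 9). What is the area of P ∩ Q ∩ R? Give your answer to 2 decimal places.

The intersection is the polygon with vertices (6,3), (6,2), (3,2), (3,3).
By the shoelace formula its area is 3.00.

3.00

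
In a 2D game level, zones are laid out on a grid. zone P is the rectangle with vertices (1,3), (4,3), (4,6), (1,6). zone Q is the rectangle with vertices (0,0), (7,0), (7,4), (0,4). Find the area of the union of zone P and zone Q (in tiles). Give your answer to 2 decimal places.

By inclusion–exclusion:
Individual areas: |zone P| = 9, |zone Q| = 28.
|zone P∩zone Q|: x∈[1,4], y∈[3,4] → 3·1 = 3.
|zone P ∪ zone Q| = 37 − 3 = 34.00.

34.00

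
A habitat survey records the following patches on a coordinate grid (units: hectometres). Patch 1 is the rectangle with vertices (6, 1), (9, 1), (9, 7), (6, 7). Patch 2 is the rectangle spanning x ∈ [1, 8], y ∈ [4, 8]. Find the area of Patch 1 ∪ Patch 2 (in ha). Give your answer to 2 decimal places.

40.00

By inclusion–exclusion:
Individual areas: |Patch 1| = 18, |Patch 2| = 28.
|Patch 1∩Patch 2|: x∈[6,8], y∈[4,7] → 2·3 = 6.
|Patch 1 ∪ Patch 2| = 46 − 6 = 40.00.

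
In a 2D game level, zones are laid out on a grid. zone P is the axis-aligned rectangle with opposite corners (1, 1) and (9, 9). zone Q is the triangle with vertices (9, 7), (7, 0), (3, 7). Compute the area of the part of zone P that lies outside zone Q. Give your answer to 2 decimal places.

43.43

|zone P| = 64, |zone P∩zone Q| = 20.5714.
|zone P ∖ zone Q| = |zone P| − |zone P∩zone Q| = 64 − 20.5714 = 43.43.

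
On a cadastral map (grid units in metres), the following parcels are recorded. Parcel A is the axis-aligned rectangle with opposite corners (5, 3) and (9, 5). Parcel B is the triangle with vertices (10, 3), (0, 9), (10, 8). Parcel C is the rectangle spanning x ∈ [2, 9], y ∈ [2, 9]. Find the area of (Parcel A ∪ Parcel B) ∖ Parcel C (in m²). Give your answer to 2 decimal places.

5.75

|Parcel A ∪ Parcel B| = 31.3667.
|(Parcel A ∪ Parcel B) ∩ Parcel C| = 25.6167.
|(Parcel A ∪ Parcel B) ∖ Parcel C| = 31.3667 − 25.6167 = 5.75.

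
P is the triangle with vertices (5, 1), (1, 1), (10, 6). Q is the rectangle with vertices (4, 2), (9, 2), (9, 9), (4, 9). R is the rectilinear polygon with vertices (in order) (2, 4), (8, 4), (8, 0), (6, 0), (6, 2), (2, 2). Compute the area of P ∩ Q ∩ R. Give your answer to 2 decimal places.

4.40

The intersection is the polygon with vertices (6,2), (4,2), (4,2.667), (6.4,4), (8,4).
By the shoelace formula its area is 4.40.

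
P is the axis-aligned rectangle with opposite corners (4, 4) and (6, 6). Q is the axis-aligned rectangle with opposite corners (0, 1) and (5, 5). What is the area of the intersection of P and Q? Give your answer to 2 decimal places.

1.00

|P∩Q|: x∈[4,5], y∈[4,5] → 1·1 = 1.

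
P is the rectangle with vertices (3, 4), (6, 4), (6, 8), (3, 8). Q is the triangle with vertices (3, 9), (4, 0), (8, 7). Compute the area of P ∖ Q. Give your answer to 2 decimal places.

|P| = 12, |P∩Q| = 10.6167.
|P ∖ Q| = |P| − |P∩Q| = 12 − 10.6167 = 1.38.

1.38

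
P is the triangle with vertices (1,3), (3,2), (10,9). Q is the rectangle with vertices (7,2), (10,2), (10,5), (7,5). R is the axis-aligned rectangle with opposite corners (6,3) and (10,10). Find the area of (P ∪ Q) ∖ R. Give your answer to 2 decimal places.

|P ∪ Q| = 19.5.
|(P ∪ Q) ∩ R| = 8.6667.
|(P ∪ Q) ∖ R| = 19.5 − 8.6667 = 10.83.

10.83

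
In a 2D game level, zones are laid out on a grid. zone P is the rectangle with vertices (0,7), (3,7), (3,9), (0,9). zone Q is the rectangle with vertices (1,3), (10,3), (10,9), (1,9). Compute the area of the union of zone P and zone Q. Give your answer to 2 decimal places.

56.00

By inclusion–exclusion:
Individual areas: |zone P| = 6, |zone Q| = 54.
|zone P∩zone Q|: x∈[1,3], y∈[7,9] → 2·2 = 4.
|zone P ∪ zone Q| = 60 − 4 = 56.00.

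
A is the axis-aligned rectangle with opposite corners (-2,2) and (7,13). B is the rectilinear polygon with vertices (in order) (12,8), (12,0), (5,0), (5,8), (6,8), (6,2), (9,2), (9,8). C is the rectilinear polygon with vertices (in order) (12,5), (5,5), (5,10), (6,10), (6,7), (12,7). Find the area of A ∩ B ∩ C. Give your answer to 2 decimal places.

The intersection is the polygon with vertices (5,8), (6,8), (6,7), (6,5), (5,5).
By the shoelace formula its area is 3.00.

3.00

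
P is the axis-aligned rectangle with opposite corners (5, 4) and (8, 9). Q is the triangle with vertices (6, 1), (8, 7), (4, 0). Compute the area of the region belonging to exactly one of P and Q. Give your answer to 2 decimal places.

17.86

|P| = 15, |Q| = 5, |P∩Q| = 1.0714.
|P △ Q| = |P| + |Q| − 2·|P∩Q| = 15 + 5 − 2.1429 = 17.86.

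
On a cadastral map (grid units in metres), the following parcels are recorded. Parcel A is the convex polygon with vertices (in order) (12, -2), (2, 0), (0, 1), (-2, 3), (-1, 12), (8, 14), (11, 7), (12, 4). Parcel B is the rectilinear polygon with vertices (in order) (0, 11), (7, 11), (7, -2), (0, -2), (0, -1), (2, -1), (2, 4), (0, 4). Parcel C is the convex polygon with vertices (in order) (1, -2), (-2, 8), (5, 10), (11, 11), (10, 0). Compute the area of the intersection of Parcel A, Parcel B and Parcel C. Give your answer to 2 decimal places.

The intersection is the polygon with vertices (2,4), (0,4), (0,8.571), (5,10), (7,10.333), (7,-0.667), (6.21,-0.842), (2,0).
By the shoelace formula its area is 61.13.

61.13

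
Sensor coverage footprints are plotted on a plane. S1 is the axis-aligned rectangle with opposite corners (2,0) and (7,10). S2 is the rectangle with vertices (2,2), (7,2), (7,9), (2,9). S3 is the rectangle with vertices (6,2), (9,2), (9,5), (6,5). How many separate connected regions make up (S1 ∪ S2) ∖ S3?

1

(S1 ∪ S2) ∖ S3 is a single connected region.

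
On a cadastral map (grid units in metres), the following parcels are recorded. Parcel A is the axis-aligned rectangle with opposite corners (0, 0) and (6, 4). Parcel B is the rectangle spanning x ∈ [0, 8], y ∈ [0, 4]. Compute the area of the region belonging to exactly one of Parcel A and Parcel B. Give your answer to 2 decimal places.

8.00

|Parcel A∩Parcel B|: x∈[0,6], y∈[0,4] → 6·4 = 24.
|Parcel A △ Parcel B| = |Parcel A| + |Parcel B| − 2·|Parcel A∩Parcel B| = 24 + 32 − 48 = 8.00.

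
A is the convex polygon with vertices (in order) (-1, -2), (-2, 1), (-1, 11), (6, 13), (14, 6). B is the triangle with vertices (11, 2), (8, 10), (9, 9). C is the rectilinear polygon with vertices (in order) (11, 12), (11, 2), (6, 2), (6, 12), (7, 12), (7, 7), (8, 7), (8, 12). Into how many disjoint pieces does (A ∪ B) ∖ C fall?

2

(A ∪ B) ∖ C splits into 2 disjoint pieces (area 96.75, area 6.3375).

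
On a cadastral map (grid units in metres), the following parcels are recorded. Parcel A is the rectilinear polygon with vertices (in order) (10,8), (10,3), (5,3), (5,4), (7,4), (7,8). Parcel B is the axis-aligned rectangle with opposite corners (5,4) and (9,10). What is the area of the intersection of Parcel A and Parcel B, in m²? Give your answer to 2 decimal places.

8.00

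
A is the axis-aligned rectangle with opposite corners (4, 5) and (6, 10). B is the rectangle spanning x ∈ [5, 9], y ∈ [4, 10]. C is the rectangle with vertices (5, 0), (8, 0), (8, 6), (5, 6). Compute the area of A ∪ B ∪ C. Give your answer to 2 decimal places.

By inclusion–exclusion:
Individual areas: |A| = 10, |B| = 24, |C| = 18.
|A∩B|: x∈[5,6], y∈[5,10] → 1·5 = 5.
|A∩C|: x∈[5,6], y∈[5,6] → 1·1 = 1.
|B∩C|: x∈[5,8], y∈[4,6] → 3·2 = 6.
|A∩B∩C| = 1.
|A ∪ B ∪ C| = 52 − 12 + 1 = 41.00.

41.00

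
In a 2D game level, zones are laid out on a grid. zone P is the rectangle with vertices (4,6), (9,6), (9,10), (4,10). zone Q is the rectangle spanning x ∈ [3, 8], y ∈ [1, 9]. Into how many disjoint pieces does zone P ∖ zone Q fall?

zone P ∖ zone Q is a single connected region.

1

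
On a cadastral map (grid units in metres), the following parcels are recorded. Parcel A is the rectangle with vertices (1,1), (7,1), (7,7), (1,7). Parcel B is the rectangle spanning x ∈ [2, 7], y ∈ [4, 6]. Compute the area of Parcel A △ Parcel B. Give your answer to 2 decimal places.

26.00

|Parcel A∩Parcel B|: x∈[2,7], y∈[4,6] → 5·2 = 10.
|Parcel A △ Parcel B| = |Parcel A| + |Parcel B| − 2·|Parcel A∩Parcel B| = 36 + 10 − 20 = 26.00.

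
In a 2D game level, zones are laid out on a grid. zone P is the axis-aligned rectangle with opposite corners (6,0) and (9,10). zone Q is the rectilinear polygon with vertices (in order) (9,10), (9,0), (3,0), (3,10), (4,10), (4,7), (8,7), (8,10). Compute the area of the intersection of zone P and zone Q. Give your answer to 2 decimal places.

24.00

The intersection is the polygon with vertices (9,0), (6,0), (6,7), (8,7), (8,10), (9,10).
By the shoelace formula its area is 24.00.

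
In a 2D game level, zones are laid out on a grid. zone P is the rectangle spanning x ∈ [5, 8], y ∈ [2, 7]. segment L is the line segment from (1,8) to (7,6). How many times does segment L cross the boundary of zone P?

The segment meets the boundary at (5,6.667).

1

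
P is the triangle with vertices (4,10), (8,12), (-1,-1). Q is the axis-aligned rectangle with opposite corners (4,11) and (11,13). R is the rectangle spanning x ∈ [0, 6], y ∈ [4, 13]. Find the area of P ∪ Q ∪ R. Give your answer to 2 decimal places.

68.21

By inclusion–exclusion:
Individual areas: |P| = 17, |Q| = 14, |R| = 54.
|P∩Q| = 0.6538.
|P∩R| = 12.1391.
|Q∩R|: x∈[4,6], y∈[11,13] → 2·2 = 4.
|P∩Q∩R| = 0.
|P ∪ Q ∪ R| = 85 − 16.7929 + 0 = 68.21.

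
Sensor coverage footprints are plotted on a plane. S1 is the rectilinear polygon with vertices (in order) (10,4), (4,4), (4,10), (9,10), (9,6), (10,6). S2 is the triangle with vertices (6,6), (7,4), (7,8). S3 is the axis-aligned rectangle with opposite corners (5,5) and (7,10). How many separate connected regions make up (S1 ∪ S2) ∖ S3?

1

(S1 ∪ S2) ∖ S3 is a single connected region.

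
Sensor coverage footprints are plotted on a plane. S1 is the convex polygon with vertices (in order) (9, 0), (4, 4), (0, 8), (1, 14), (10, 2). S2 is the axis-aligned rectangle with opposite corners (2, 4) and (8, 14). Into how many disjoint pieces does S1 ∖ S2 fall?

S1 ∖ S2 splits into 2 disjoint pieces (area 11.6667, area 10.3333).

2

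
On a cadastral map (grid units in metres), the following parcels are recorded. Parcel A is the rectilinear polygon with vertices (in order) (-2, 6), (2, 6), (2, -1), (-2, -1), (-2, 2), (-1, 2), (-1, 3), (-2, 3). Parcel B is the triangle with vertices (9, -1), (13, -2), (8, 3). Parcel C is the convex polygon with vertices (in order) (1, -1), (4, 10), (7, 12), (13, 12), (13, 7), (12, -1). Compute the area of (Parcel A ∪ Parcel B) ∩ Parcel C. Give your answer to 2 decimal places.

7.83

|Parcel A ∪ Parcel B| = 34.5.
|(Parcel A ∪ Parcel B) ∩ Parcel C| = 7.83.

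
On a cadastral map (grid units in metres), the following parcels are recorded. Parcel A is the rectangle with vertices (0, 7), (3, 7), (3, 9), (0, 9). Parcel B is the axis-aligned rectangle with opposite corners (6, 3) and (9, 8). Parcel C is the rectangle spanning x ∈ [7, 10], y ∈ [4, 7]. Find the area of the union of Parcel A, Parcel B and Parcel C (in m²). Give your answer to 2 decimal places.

24.00

By inclusion–exclusion:
Individual areas: |Parcel A| = 6, |Parcel B| = 15, |Parcel C| = 9.
|Parcel A∩Parcel B| = 0 (no overlap).
|Parcel A∩Parcel C| = 0 (no overlap).
|Parcel B∩Parcel C|: x∈[7,9], y∈[4,7] → 2·3 = 6.
|Parcel A∩Parcel B∩Parcel C| = 0.
|Parcel A ∪ Parcel B ∪ Parcel C| = 30 − 6 + 0 = 24.00.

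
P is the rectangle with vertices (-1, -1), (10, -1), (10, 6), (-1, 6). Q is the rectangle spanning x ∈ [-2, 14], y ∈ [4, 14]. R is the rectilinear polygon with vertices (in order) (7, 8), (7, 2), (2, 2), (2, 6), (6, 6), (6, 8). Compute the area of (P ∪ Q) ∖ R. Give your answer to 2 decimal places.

193.00

|P ∪ Q| = 215.
|(P ∪ Q) ∩ R| = 22.
|(P ∪ Q) ∖ R| = 215 − 22 = 193.00.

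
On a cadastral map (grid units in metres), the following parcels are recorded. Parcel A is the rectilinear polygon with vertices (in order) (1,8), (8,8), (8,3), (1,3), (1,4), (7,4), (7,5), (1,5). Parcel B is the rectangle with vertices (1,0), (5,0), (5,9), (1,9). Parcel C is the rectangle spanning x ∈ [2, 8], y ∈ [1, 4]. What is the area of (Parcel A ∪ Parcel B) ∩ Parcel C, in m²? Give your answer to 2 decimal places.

The region (Parcel A ∪ Parcel B) ∩ Parcel C is the polygon with vertices (8,3), (5,3), (5,1), (2,1), (2,4), (5,4), (7,4), (8,4).
By the shoelace formula its area is 12.00.

12.00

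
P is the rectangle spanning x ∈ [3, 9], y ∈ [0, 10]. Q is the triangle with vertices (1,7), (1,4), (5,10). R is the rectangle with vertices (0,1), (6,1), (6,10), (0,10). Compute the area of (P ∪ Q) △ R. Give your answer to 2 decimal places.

|P ∪ Q| = 64.5.
|(P ∪ Q) ∩ R| = 31.5.
|(P ∪ Q) △ R| = 64.5 + 54 − 63 = 55.50.

55.50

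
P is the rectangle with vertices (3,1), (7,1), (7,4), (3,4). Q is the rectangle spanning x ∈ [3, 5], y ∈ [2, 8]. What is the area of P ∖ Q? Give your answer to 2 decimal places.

|P∩Q|: x∈[3,5], y∈[2,4] → 2·2 = 4.
|P| = 12.
|P ∖ Q| = |P| − |P∩Q| = 12 − 4 = 8.00.

8.00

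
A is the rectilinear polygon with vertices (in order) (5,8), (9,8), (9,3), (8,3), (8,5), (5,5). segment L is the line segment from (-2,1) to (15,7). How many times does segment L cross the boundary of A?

2

The segment meets the boundary at (9,4.882), (8,4.529).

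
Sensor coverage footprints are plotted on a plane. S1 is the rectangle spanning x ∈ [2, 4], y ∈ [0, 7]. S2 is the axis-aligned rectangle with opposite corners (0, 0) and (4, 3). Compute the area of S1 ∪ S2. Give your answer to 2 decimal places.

20.00

By inclusion–exclusion:
Individual areas: |S1| = 14, |S2| = 12.
|S1∩S2|: x∈[2,4], y∈[0,3] → 2·3 = 6.
|S1 ∪ S2| = 26 − 6 = 20.00.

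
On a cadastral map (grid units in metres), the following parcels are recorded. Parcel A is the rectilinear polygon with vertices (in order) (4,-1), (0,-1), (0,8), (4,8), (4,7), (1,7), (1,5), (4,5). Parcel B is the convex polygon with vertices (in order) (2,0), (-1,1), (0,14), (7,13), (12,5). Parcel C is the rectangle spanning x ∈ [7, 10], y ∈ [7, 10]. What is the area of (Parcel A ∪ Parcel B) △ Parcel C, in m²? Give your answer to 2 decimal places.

119.19

|Parcel A ∪ Parcel B| = 126.1667.
|(Parcel A ∪ Parcel B) ∩ Parcel C| = 7.9875.
|(Parcel A ∪ Parcel B) △ Parcel C| = 126.1667 + 9 − 15.975 = 119.19.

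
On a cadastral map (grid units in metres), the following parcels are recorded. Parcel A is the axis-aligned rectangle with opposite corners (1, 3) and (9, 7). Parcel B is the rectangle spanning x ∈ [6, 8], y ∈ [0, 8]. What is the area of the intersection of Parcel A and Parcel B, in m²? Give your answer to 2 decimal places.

8.00

|Parcel A∩Parcel B|: x∈[6,8], y∈[3,7] → 2·4 = 8.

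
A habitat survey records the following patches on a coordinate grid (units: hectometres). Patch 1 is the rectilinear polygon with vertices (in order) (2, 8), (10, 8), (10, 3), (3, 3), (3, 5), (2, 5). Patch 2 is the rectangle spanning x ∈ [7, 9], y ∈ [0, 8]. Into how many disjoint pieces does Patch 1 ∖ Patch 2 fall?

2

Patch 1 ∖ Patch 2 splits into 2 disjoint pieces (area 23, area 5).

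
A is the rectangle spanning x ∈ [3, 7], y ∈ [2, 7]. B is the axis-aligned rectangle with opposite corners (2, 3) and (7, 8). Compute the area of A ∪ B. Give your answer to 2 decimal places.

By inclusion–exclusion:
Individual areas: |A| = 20, |B| = 25.
|A∩B|: x∈[3,7], y∈[3,7] → 4·4 = 16.
|A ∪ B| = 45 − 16 = 29.00.

29.00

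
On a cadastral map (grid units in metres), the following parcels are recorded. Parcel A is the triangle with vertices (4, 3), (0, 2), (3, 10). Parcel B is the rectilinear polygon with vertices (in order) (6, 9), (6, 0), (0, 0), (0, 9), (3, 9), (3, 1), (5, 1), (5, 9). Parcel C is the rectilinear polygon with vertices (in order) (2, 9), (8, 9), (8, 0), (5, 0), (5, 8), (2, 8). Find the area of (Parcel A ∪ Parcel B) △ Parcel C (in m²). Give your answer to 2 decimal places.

51.38

|Parcel A ∪ Parcel B| = 41.8125.
|(Parcel A ∪ Parcel B) ∩ Parcel C| = 10.2143.
|(Parcel A ∪ Parcel B) △ Parcel C| = 41.8125 + 30 − 20.4286 = 51.38.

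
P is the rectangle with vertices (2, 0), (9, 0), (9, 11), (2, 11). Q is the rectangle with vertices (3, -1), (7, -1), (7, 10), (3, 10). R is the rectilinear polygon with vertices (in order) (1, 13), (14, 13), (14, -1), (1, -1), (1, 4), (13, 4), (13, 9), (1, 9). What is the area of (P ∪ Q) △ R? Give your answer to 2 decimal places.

111.00

|P ∪ Q| = 81.
|(P ∪ Q) ∩ R| = 46.
|(P ∪ Q) △ R| = 81 + 122 − 92 = 111.00.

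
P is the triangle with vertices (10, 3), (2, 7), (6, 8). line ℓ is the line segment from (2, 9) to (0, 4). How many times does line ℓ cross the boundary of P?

The segment lies entirely outside P and never meets its boundary.

0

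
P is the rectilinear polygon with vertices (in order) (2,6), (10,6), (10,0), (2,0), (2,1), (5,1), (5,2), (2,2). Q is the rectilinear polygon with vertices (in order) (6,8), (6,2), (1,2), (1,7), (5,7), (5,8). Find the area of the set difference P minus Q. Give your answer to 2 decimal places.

|P| = 45, |P∩Q| = 16.
|P ∖ Q| = |P| − |P∩Q| = 45 − 16 = 29.00.

29.00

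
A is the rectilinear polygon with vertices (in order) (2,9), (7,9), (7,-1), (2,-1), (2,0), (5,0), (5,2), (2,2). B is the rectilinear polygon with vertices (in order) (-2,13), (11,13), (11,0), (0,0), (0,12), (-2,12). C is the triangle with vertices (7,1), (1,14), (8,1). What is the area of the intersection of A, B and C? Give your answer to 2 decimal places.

4.61

The intersection is the polygon with vertices (7,1), (3.308,9), (3.692,9), (7,2.857).
By the shoelace formula its area is 4.61.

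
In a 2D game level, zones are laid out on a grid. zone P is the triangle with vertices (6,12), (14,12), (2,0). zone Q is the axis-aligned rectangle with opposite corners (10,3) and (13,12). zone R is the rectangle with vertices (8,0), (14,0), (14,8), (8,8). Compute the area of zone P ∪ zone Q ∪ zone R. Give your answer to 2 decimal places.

98.50

By inclusion–exclusion:
Individual areas: |zone P| = 48, |zone Q| = 27, |zone R| = 48.
|zone P∩zone Q| = 7.5.
|zone P∩zone R| = 2.
|zone Q∩zone R|: x∈[10,13], y∈[3,8] → 3·5 = 15.
|zone P∩zone Q∩zone R| = 0.
|zone P ∪ zone Q ∪ zone R| = 123 − 24.5 + 0 = 98.50.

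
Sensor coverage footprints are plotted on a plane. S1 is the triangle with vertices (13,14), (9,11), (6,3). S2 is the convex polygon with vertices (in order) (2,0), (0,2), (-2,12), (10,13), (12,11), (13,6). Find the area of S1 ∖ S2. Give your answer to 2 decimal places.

1.46

|S1| = 11.5, |S1∩S2| = 10.0397.
|S1 ∖ S2| = |S1| − |S1∩S2| = 11.5 − 10.0397 = 1.46.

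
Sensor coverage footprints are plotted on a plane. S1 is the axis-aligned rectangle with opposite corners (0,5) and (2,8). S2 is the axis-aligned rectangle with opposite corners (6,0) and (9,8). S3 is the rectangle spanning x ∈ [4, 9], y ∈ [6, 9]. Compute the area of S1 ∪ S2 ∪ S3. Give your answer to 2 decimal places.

39.00

By inclusion–exclusion:
Individual areas: |S1| = 6, |S2| = 24, |S3| = 15.
|S1∩S2| = 0 (no overlap).
|S1∩S3| = 0 (no overlap).
|S2∩S3|: x∈[6,9], y∈[6,8] → 3·2 = 6.
|S1∩S2∩S3| = 0.
|S1 ∪ S2 ∪ S3| = 45 − 6 + 0 = 39.00.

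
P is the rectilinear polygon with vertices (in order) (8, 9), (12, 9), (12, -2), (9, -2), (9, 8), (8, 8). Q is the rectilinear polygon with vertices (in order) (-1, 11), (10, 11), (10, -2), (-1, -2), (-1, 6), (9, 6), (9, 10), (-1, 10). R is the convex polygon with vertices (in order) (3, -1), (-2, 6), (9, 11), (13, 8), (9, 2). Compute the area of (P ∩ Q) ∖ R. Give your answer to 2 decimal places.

4.75

|P ∩ Q| = 11.
|(P ∩ Q) ∩ R| = 6.25.
|(P ∩ Q) ∖ R| = 11 − 6.25 = 4.75.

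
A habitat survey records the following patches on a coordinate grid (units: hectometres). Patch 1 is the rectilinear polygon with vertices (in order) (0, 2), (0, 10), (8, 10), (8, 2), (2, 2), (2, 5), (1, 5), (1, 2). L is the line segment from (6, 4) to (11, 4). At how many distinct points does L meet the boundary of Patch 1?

1

The segment meets the boundary at (8,4).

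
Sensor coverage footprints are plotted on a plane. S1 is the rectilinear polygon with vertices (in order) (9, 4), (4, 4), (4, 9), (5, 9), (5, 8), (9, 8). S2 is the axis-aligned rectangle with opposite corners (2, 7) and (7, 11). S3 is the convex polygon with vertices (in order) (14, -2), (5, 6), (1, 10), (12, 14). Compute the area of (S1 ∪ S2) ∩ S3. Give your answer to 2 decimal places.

29.69

|S1 ∪ S2| = 37.
|(S1 ∪ S2) ∩ S3| = 29.69.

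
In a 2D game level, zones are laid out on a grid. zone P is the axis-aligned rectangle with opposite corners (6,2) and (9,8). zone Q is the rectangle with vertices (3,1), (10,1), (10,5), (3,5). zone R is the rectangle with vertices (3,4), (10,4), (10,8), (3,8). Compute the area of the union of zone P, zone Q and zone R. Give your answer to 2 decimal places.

49.00

By inclusion–exclusion:
Individual areas: |zone P| = 18, |zone Q| = 28, |zone R| = 28.
|zone P∩zone Q|: x∈[6,9], y∈[2,5] → 3·3 = 9.
|zone P∩zone R|: x∈[6,9], y∈[4,8] → 3·4 = 12.
|zone Q∩zone R|: x∈[3,10], y∈[4,5] → 7·1 = 7.
|zone P∩zone Q∩zone R| = 3.
|zone P ∪ zone Q ∪ zone R| = 74 − 28 + 3 = 49.00.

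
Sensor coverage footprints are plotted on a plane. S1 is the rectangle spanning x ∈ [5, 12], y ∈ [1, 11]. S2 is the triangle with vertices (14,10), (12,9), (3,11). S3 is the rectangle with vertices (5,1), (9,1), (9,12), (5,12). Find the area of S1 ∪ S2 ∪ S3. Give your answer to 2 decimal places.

By inclusion–exclusion:
Individual areas: |S1| = 70, |S2| = 6.5, |S3| = 44.
|S1∩S2| = 5.0556.
|S1∩S3|: x∈[5,9], y∈[1,11] → 4·10 = 40.
|S2∩S3| = 2.101.
|S1∩S2∩S3| = 2.101.
|S1 ∪ S2 ∪ S3| = 120.5 − 47.1566 + 2.101 = 75.44.

75.44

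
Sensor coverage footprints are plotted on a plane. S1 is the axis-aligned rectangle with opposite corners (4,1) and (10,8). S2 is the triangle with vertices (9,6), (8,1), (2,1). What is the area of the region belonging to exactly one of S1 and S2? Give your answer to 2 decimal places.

|S1| = 42, |S2| = 15, |S1∩S2| = 13.5714.
|S1 △ S2| = |S1| + |S2| − 2·|S1∩S2| = 42 + 15 − 27.1429 = 29.86.

29.86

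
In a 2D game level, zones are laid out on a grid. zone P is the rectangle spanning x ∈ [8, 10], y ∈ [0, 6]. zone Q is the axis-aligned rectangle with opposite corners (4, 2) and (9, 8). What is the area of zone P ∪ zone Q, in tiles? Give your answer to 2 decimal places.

38.00

By inclusion–exclusion:
Individual areas: |zone P| = 12, |zone Q| = 30.
|zone P∩zone Q|: x∈[8,9], y∈[2,6] → 1·4 = 4.
|zone P ∪ zone Q| = 42 − 4 = 38.00.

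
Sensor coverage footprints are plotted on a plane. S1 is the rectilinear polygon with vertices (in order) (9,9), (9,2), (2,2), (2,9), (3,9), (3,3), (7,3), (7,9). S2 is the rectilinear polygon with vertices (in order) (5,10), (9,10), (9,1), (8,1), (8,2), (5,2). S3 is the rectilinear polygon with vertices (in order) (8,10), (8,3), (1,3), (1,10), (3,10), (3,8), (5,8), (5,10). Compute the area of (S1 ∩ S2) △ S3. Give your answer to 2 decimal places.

49.00

|S1 ∩ S2| = 16.
|(S1 ∩ S2) ∩ S3| = 6.
|(S1 ∩ S2) △ S3| = 16 + 45 − 12 = 49.00.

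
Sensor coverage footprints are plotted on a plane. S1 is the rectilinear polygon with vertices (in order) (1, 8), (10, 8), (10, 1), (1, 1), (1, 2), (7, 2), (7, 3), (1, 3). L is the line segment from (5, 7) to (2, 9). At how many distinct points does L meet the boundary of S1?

1

The segment meets the boundary at (3.5,8).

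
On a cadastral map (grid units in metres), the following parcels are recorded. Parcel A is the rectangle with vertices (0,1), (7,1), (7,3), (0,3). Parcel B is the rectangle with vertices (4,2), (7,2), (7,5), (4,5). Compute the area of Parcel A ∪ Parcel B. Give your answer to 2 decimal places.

By inclusion–exclusion:
Individual areas: |Parcel A| = 14, |Parcel B| = 9.
|Parcel A∩Parcel B|: x∈[4,7], y∈[2,3] → 3·1 = 3.
|Parcel A ∪ Parcel B| = 23 − 3 = 20.00.

20.00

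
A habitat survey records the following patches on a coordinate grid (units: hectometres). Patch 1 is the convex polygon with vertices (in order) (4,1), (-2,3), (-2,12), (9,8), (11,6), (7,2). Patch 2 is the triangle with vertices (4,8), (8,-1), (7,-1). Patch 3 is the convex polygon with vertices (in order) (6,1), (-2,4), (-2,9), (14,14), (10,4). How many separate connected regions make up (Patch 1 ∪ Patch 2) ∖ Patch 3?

4

(Patch 1 ∪ Patch 2) ∖ Patch 3 splits into 4 disjoint pieces (area 5.6471, area 6.6555, area 0.0476, area 2.0917).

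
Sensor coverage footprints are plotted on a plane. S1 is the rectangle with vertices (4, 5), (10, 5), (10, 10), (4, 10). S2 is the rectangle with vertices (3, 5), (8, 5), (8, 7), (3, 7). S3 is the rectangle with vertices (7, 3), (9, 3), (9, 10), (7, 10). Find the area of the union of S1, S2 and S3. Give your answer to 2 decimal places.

36.00

By inclusion–exclusion:
Individual areas: |S1| = 30, |S2| = 10, |S3| = 14.
|S1∩S2|: x∈[4,8], y∈[5,7] → 4·2 = 8.
|S1∩S3|: x∈[7,9], y∈[5,10] → 2·5 = 10.
|S2∩S3|: x∈[7,8], y∈[5,7] → 1·2 = 2.
|S1∩S2∩S3| = 2.
|S1 ∪ S2 ∪ S3| = 54 − 20 + 2 = 36.00.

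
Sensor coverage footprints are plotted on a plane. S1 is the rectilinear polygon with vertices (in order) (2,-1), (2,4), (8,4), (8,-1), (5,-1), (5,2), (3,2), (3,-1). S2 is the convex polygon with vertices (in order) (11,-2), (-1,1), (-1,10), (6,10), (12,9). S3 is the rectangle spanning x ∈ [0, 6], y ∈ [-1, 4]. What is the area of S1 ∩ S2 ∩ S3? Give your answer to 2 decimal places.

12.50

The intersection is the polygon with vertices (6,4), (6,-0.75), (5,-0.5), (5,2), (3,2), (3,0), (2,0.25), (2,4).
By the shoelace formula its area is 12.50.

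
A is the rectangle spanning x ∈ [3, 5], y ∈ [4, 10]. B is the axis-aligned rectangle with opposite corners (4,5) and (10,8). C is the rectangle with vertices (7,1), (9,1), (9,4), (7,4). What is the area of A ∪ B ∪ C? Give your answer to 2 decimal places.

33.00

By inclusion–exclusion:
Individual areas: |A| = 12, |B| = 18, |C| = 6.
|A∩B|: x∈[4,5], y∈[5,8] → 1·3 = 3.
|A∩C| = 0 (no overlap).
|B∩C| = 0 (no overlap).
|A∩B∩C| = 0.
|A ∪ B ∪ C| = 36 − 3 + 0 = 33.00.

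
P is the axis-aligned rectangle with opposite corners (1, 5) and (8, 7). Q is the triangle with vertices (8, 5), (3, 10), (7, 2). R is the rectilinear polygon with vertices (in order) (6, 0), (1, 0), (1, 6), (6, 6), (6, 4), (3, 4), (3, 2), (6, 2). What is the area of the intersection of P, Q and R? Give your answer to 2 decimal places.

0.75

The intersection is the polygon with vertices (5.5,5), (5,6), (6,6), (6,5).
By the shoelace formula its area is 0.75.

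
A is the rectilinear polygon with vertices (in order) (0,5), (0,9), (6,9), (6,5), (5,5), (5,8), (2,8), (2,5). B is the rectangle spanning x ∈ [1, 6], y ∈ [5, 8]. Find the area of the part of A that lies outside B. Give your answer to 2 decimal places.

9.00

|A| = 15, |A∩B| = 6.
|A ∖ B| = |A| − |A∩B| = 15 − 6 = 9.00.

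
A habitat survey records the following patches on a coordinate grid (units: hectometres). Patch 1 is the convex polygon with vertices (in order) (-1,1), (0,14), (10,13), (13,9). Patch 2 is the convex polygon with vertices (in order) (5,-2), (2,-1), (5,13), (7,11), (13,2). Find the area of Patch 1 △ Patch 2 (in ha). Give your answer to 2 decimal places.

130.83

|Patch 1| = 105.5, |Patch 2| = 85.5, |Patch 1∩Patch 2| = 30.0834.
|Patch 1 △ Patch 2| = |Patch 1| + |Patch 2| − 2·|Patch 1∩Patch 2| = 105.5 + 85.5 − 60.1668 = 130.83.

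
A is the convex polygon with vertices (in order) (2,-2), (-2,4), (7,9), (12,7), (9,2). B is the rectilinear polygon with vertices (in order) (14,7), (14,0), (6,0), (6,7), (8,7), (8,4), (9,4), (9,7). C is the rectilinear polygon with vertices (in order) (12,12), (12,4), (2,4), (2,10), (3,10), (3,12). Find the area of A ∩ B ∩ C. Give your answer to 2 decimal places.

12.30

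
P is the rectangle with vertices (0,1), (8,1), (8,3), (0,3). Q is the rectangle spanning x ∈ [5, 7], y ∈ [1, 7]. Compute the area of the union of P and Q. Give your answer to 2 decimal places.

24.00

By inclusion–exclusion:
Individual areas: |P| = 16, |Q| = 12.
|P∩Q|: x∈[5,7], y∈[1,3] → 2·2 = 4.
|P ∪ Q| = 28 − 4 = 24.00.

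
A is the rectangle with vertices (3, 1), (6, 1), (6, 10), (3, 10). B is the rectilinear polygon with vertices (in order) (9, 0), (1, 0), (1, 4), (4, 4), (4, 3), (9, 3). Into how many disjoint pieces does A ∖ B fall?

1

A ∖ B is a single connected region.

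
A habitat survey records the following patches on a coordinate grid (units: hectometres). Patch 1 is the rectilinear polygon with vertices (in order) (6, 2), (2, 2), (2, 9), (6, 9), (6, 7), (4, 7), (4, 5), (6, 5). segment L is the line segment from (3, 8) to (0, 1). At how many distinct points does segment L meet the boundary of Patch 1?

1

The segment meets the boundary at (2,5.667).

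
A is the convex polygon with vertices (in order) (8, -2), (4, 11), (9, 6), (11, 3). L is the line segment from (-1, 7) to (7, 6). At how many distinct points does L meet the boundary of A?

1

The segment meets the boundary at (5.48,6.19).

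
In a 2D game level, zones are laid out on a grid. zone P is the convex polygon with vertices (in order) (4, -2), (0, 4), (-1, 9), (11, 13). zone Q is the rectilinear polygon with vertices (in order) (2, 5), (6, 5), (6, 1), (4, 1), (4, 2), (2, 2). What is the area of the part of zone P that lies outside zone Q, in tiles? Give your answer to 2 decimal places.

|zone P| = 83, |zone P∩zone Q| = 13.6143.
|zone P ∖ zone Q| = |zone P| − |zone P∩zone Q| = 83 − 13.6143 = 69.39.

69.39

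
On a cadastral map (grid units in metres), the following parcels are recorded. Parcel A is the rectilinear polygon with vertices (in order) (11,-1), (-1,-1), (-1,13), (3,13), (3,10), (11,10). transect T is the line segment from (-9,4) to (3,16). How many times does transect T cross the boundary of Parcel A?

2

The segment meets the boundary at (0,13), (-1,12).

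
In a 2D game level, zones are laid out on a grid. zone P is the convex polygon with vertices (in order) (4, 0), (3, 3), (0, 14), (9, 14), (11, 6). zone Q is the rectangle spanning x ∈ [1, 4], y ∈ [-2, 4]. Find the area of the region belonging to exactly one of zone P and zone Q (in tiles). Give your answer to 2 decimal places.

|zone P| = 98, |zone Q| = 18, |zone P∩zone Q| = 2.6364.
|zone P △ zone Q| = |zone P| + |zone Q| − 2·|zone P∩zone Q| = 98 + 18 − 5.2727 = 110.73.

110.73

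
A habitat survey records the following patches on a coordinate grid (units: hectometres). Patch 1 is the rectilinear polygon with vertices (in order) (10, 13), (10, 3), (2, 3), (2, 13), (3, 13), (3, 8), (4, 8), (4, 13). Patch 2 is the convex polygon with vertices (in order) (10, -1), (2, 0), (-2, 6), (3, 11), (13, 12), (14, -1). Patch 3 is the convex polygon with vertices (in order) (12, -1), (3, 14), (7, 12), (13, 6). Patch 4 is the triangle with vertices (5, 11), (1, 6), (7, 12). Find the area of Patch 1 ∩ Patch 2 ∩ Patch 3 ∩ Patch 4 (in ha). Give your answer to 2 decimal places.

0.69

The intersection is the polygon with vertices (4.886,10.857), (5,11), (5.5,11.25), (6.333,11.333), (5.25,10.25).
By the shoelace formula its area is 0.69.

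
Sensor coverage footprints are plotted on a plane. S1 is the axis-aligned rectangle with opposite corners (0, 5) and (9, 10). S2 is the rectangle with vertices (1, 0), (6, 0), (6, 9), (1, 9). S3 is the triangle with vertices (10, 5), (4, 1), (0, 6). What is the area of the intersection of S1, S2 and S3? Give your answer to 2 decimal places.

The intersection is the polygon with vertices (1,5.9), (6,5.4), (6,5), (1,5).
By the shoelace formula its area is 3.25.

3.25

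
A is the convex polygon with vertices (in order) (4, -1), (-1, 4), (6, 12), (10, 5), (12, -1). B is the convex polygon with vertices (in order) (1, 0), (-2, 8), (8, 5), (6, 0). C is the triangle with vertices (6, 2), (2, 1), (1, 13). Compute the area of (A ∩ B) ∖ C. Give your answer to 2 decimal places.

22.28

|A ∩ B| = 39.1059.
|(A ∩ B) ∩ C| = 16.8248.
|(A ∩ B) ∖ C| = 39.1059 − 16.8248 = 22.28.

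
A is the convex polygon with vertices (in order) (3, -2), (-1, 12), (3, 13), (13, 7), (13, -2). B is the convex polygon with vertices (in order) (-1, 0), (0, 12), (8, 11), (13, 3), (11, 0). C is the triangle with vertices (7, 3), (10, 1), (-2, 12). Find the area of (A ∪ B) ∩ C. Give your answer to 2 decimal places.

The region (A ∪ B) ∩ C is the polygon with vertices (-0.645,10.758), (10,1), (7,3), (-0.6,10.6).
By the shoelace formula its area is 4.42.

4.42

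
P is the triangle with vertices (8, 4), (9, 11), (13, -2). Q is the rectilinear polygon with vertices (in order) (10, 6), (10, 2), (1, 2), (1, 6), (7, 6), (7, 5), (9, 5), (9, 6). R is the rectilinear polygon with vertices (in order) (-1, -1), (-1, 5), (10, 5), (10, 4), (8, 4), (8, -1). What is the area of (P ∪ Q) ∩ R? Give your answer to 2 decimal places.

The region (P ∪ Q) ∩ R is the polygon with vertices (1,2), (1,5), (7,5), (8.143,5), (10,5), (10,4), (8,4), (8,2).
By the shoelace formula its area is 23.00.

23.00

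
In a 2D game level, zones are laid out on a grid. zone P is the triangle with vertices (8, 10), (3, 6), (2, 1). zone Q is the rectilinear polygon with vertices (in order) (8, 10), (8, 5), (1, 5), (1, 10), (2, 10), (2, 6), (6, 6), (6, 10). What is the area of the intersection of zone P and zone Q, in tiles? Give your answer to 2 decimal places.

3.50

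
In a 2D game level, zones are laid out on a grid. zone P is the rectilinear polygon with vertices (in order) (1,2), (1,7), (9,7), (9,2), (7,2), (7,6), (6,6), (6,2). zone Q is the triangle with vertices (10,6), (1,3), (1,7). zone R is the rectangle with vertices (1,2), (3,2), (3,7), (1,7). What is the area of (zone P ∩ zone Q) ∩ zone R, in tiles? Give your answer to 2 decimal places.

7.11

The region (zone P ∩ zone Q) ∩ zone R is the polygon with vertices (3,6.778), (3,3.667), (1,3), (1,7).
By the shoelace formula its area is 7.11.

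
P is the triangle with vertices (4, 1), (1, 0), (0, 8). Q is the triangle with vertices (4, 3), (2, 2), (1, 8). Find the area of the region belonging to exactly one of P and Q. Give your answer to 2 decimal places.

|P| = 12.5, |Q| = 6.5, |P∩Q| = 2.1242.
|P △ Q| = |P| + |Q| − 2·|P∩Q| = 12.5 + 6.5 − 4.2484 = 14.75.

14.75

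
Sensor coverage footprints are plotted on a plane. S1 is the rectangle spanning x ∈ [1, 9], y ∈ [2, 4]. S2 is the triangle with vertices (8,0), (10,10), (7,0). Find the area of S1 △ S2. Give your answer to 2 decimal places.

18.20

|S1| = 16, |S2| = 5, |S1∩S2| = 1.4.
|S1 △ S2| = |S1| + |S2| − 2·|S1∩S2| = 16 + 5 − 2.8 = 18.20.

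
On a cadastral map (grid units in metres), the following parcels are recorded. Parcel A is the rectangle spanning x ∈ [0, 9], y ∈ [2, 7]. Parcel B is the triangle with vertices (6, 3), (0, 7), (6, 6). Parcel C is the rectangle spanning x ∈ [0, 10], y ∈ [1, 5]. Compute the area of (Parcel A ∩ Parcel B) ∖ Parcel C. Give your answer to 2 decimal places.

|Parcel A ∩ Parcel B| = 9.
|(Parcel A ∩ Parcel B) ∩ Parcel C| = 3.
|(Parcel A ∩ Parcel B) ∖ Parcel C| = 9 − 3 = 6.00.

6.00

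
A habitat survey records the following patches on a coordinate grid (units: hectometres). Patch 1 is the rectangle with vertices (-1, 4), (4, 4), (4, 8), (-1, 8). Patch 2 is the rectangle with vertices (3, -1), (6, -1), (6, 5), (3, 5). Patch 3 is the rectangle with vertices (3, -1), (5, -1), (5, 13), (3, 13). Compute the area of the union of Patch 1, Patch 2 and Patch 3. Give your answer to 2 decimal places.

50.00

By inclusion–exclusion:
Individual areas: |Patch 1| = 20, |Patch 2| = 18, |Patch 3| = 28.
|Patch 1∩Patch 2|: x∈[3,4], y∈[4,5] → 1·1 = 1.
|Patch 1∩Patch 3|: x∈[3,4], y∈[4,8] → 1·4 = 4.
|Patch 2∩Patch 3|: x∈[3,5], y∈[-1,5] → 2·6 = 12.
|Patch 1∩Patch 2∩Patch 3| = 1.
|Patch 1 ∪ Patch 2 ∪ Patch 3| = 66 − 17 + 1 = 50.00.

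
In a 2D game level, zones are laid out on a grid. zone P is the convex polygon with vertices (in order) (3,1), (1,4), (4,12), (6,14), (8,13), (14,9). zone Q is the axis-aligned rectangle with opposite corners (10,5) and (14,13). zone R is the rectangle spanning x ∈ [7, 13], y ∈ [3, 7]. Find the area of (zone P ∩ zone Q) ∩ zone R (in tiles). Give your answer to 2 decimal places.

0.57

The region (zone P ∩ zone Q) ∩ zone R is the polygon with vertices (10,6.091), (10,7), (11.25,7).
By the shoelace formula its area is 0.57.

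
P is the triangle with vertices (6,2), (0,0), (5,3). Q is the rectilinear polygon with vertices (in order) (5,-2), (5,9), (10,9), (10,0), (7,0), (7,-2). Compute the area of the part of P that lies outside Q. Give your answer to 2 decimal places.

3.33

|P| = 4, |P∩Q| = 0.6667.
|P ∖ Q| = |P| − |P∩Q| = 4 − 0.6667 = 3.33.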